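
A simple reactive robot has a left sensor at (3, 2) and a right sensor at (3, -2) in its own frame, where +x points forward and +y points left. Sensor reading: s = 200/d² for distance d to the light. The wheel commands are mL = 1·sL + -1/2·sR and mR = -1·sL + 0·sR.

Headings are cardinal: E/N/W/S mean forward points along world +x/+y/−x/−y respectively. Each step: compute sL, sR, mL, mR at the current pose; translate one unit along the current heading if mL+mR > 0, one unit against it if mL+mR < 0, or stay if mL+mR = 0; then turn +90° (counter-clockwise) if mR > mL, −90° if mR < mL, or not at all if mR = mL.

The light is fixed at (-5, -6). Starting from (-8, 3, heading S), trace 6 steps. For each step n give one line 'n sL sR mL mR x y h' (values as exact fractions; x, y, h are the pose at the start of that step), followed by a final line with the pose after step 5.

n=0: pose=(-8,3,S); sL=200/37, sR=200/61; mL=8500/2257, mR=-200/37; mL+mR=-100/61 → advance -1; mR−mL=-20700/2257 → turn -1·90°
n=1: pose=(-8,4,W); sL=2, sR=10/9; mL=13/9, mR=-2; mL+mR=-5/9 → advance -1; mR−mL=-31/9 → turn -1·90°
n=2: pose=(-7,4,N); sL=40/37, sR=200/169; mL=3060/6253, mR=-40/37; mL+mR=-100/169 → advance -1; mR−mL=-9820/6253 → turn -1·90°
n=3: pose=(-7,3,E); sL=100/61, sR=4; mL=-22/61, mR=-100/61; mL+mR=-2 → advance -1; mR−mL=-78/61 → turn -1·90°
n=4: pose=(-8,3,S); sL=200/37, sR=200/61; mL=8500/2257, mR=-200/37; mL+mR=-100/61 → advance -1; mR−mL=-20700/2257 → turn -1·90°
n=5: pose=(-8,4,W); sL=2, sR=10/9; mL=13/9, mR=-2; mL+mR=-5/9 → advance -1; mR−mL=-31/9 → turn -1·90°

0 200/37 200/61 8500/2257 -200/37 -8 3 S
1 2 10/9 13/9 -2 -8 4 W
2 40/37 200/169 3060/6253 -40/37 -7 4 N
3 100/61 4 -22/61 -100/61 -7 3 E
4 200/37 200/61 8500/2257 -200/37 -8 3 S
5 2 10/9 13/9 -2 -8 4 W
final -7 4 N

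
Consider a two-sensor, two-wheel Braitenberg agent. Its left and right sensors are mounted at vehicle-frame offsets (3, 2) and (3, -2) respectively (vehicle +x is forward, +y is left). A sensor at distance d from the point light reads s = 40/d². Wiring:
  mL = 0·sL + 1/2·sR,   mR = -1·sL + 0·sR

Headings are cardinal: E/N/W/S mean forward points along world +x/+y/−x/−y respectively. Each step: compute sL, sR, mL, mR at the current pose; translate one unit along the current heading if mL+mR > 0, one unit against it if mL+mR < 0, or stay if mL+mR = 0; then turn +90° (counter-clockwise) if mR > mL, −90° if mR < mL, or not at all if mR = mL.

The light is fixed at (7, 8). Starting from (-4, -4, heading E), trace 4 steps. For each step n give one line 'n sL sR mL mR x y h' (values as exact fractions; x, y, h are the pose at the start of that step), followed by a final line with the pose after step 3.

n=0: pose=(-4,-4,E); sL=10/41, sR=2/13; mL=1/13, mR=-10/41; mL+mR=-89/533 → advance -1; mR−mL=-171/533 → turn -1·90°
n=1: pose=(-5,-4,S); sL=8/65, sR=40/421; mL=20/421, mR=-8/65; mL+mR=-2068/27365 → advance -1; mR−mL=-4668/27365 → turn -1·90°
n=2: pose=(-5,-3,W); sL=20/197, sR=20/153; mL=10/153, mR=-20/197; mL+mR=-1090/30141 → advance -1; mR−mL=-5030/30141 → turn -1·90°
n=3: pose=(-4,-3,N); sL=40/233, sR=8/29; mL=4/29, mR=-40/233; mL+mR=-228/6757 → advance -1; mR−mL=-2092/6757 → turn -1·90°

0 10/41 2/13 1/13 -10/41 -4 -4 E
1 8/65 40/421 20/421 -8/65 -5 -4 S
2 20/197 20/153 10/153 -20/197 -5 -3 W
3 40/233 8/29 4/29 -40/233 -4 -3 N
final -4 -4 E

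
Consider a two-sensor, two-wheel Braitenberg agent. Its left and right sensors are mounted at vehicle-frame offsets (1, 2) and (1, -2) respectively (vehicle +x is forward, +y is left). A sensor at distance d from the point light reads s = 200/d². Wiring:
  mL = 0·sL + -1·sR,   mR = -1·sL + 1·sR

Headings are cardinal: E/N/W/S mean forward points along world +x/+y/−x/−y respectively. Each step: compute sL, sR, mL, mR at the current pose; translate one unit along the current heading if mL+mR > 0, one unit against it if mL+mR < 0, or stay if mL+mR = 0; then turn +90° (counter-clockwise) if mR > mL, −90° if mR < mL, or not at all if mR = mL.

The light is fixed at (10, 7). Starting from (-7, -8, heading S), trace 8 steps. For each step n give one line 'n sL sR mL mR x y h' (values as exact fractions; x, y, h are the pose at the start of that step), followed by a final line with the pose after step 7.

n=0: pose=(-7,-8,S); sL=200/481, sR=200/617; mL=-200/617, mR=-27200/296777; mL+mR=-200/481 → advance -1; mR−mL=69000/296777 → turn +1·90°
n=1: pose=(-7,-7,E); sL=1/2, sR=25/64; mL=-25/64, mR=-7/64; mL+mR=-1/2 → advance -1; mR−mL=9/32 → turn +1·90°
n=2: pose=(-8,-7,N); sL=200/569, sR=8/17; mL=-8/17, mR=1152/9673; mL+mR=-200/569 → advance -1; mR−mL=5704/9673 → turn +1·90°
n=3: pose=(-8,-8,W); sL=4/13, sR=20/53; mL=-20/53, mR=48/689; mL+mR=-4/13 → advance -1; mR−mL=308/689 → turn +1·90°
n=4: pose=(-7,-8,S); sL=200/481, sR=200/617; mL=-200/617, mR=-27200/296777; mL+mR=-200/481 → advance -1; mR−mL=69000/296777 → turn +1·90°
n=5: pose=(-7,-7,E); sL=1/2, sR=25/64; mL=-25/64, mR=-7/64; mL+mR=-1/2 → advance -1; mR−mL=9/32 → turn +1·90°
n=6: pose=(-8,-7,N); sL=200/569, sR=8/17; mL=-8/17, mR=1152/9673; mL+mR=-200/569 → advance -1; mR−mL=5704/9673 → turn +1·90°
n=7: pose=(-8,-8,W); sL=4/13, sR=20/53; mL=-20/53, mR=48/689; mL+mR=-4/13 → advance -1; mR−mL=308/689 → turn +1·90°

0 200/481 200/617 -200/617 -27200/296777 -7 -8 S
1 1/2 25/64 -25/64 -7/64 -7 -7 E
2 200/569 8/17 -8/17 1152/9673 -8 -7 N
3 4/13 20/53 -20/53 48/689 -8 -8 W
4 200/481 200/617 -200/617 -27200/296777 -7 -8 S
5 1/2 25/64 -25/64 -7/64 -7 -7 E
6 200/569 8/17 -8/17 1152/9673 -8 -7 N
7 4/13 20/53 -20/53 48/689 -8 -8 W
final -7 -8 S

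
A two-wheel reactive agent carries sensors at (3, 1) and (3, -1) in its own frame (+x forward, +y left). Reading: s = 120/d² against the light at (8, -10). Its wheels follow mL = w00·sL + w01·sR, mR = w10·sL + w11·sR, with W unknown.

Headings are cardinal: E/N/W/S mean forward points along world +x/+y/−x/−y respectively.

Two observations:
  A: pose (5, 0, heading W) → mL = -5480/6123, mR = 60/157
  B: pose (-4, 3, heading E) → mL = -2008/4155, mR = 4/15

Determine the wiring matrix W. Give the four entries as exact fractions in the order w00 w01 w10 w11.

-1/2 -1/2 0 1/2

obs A: pose=(5,0,W) → sL=40/39, sR=120/157, mL=-5480/6123, mR=60/157
obs B: pose=(-4,3,E) → sL=120/277, sR=8/15, mL=-2008/4155, mR=4/15
sensor matrix S = [[40/39, 120/157], [120/277, 8/15]]; det S = 1098496/5088213
solve [mL_A; mL_B] = S·[w00; w01] and [mR_A; mR_B] = S·[w10; w11]:
  w00 = -1/2, w01 = -1/2, w10 = 0, w11 = 1/2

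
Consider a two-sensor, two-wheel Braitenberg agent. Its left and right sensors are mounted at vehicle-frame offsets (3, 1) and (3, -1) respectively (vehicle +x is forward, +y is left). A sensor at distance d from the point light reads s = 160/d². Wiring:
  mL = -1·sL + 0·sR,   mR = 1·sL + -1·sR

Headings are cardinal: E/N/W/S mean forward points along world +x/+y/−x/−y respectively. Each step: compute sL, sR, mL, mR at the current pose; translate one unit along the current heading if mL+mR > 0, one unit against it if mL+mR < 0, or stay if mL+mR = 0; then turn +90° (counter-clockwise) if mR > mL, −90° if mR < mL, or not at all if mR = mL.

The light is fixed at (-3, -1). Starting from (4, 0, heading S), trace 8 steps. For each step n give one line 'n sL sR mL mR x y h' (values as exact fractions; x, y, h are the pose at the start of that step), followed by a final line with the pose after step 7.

0 40/17 4 -40/17 -28/17 4 0 S
1 160/109 160/101 -160/109 -1280/11009 4 1 E
2 16/5 80/37 -16/5 192/185 3 1 N
3 160/9 160/13 -160/9 640/117 3 0 W
4 40/17 4 -40/17 -28/17 4 0 S
5 160/109 160/101 -160/109 -1280/11009 4 1 E
6 16/5 80/37 -16/5 192/185 3 1 N
7 160/9 160/13 -160/9 640/117 3 0 W
final 4 0 S

n=0: pose=(4,0,S); sL=40/17, sR=4; mL=-40/17, mR=-28/17; mL+mR=-4 → advance -1; mR−mL=12/17 → turn +1·90°
n=1: pose=(4,1,E); sL=160/109, sR=160/101; mL=-160/109, mR=-1280/11009; mL+mR=-160/101 → advance -1; mR−mL=14880/11009 → turn +1·90°
n=2: pose=(3,1,N); sL=16/5, sR=80/37; mL=-16/5, mR=192/185; mL+mR=-80/37 → advance -1; mR−mL=784/185 → turn +1·90°
n=3: pose=(3,0,W); sL=160/9, sR=160/13; mL=-160/9, mR=640/117; mL+mR=-160/13 → advance -1; mR−mL=2720/117 → turn +1·90°
n=4: pose=(4,0,S); sL=40/17, sR=4; mL=-40/17, mR=-28/17; mL+mR=-4 → advance -1; mR−mL=12/17 → turn +1·90°
n=5: pose=(4,1,E); sL=160/109, sR=160/101; mL=-160/109, mR=-1280/11009; mL+mR=-160/101 → advance -1; mR−mL=14880/11009 → turn +1·90°
n=6: pose=(3,1,N); sL=16/5, sR=80/37; mL=-16/5, mR=192/185; mL+mR=-80/37 → advance -1; mR−mL=784/185 → turn +1·90°
n=7: pose=(3,0,W); sL=160/9, sR=160/13; mL=-160/9, mR=640/117; mL+mR=-160/13 → advance -1; mR−mL=2720/117 → turn +1·90°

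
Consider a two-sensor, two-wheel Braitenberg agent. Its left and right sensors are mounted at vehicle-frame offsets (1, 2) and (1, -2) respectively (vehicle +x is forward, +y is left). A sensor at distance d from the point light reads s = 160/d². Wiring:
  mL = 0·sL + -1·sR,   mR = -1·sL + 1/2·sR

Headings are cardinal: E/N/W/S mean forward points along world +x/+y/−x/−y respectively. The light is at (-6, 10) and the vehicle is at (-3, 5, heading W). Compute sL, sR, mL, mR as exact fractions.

160/53 160/13 -160/13 2160/689

left sensor world pos  = (-4, 3); dL² = 53
right sensor world pos = (-4, 7); dR² = 13
sL = 160/53 = 160/53
sR = 160/13 = 160/13
mL = 0·sL + -1·sR = -160/13
mR = -1·sL + 1/2·sR = 2160/689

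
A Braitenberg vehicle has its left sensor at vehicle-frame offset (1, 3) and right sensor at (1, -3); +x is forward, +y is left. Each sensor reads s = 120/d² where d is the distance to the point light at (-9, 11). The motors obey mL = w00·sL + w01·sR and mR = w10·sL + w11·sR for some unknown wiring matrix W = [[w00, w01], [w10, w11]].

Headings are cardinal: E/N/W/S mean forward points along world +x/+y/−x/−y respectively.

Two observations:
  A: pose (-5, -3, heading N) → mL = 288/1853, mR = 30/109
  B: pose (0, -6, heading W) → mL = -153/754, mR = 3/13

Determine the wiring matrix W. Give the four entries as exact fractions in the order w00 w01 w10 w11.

1 -1 0 1/2

obs A: pose=(-5,-3,N) → sL=12/17, sR=60/109, mL=288/1853, mR=30/109
obs B: pose=(0,-6,W) → sL=15/58, sR=6/13, mL=-153/754, mR=3/13
sensor matrix S = [[12/17, 60/109], [15/58, 6/13]]; det S = 128142/698581
solve [mL_A; mL_B] = S·[w00; w01] and [mR_A; mR_B] = S·[w10; w11]:
  w00 = 1, w01 = -1, w10 = 0, w11 = 1/2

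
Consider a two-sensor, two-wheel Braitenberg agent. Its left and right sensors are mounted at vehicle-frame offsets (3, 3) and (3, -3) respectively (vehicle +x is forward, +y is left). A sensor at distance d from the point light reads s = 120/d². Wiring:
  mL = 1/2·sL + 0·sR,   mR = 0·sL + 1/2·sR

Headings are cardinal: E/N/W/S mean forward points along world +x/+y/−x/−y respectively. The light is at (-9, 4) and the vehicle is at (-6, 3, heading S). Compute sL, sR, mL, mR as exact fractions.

30/13 15/2 15/13 15/4

left sensor world pos  = (-3, 0); dL² = 52
right sensor world pos = (-9, 0); dR² = 16
sL = 120/52 = 30/13
sR = 120/16 = 15/2
mL = 1/2·sL + 0·sR = 15/13
mR = 0·sL + 1/2·sR = 15/4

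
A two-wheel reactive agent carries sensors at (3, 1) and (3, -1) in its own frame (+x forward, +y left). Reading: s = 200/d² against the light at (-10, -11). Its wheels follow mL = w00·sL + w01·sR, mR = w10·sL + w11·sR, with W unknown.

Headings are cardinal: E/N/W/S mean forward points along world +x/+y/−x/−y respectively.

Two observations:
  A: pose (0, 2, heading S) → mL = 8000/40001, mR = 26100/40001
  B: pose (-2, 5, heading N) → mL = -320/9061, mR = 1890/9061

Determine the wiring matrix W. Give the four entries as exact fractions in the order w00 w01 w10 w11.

-1 1 -1/2 1

obs A: pose=(0,2,S) → sL=200/221, sR=200/181, mL=8000/40001, mR=26100/40001
obs B: pose=(-2,5,N) → sL=20/41, sR=100/221, mL=-320/9061, mR=1890/9061
sensor matrix S = [[200/221, 200/181], [20/41, 100/221]]; det S = -46944000/362449061
solve [mL_A; mL_B] = S·[w00; w01] and [mR_A; mR_B] = S·[w10; w11]:
  w00 = -1, w01 = 1, w10 = -1/2, w11 = 1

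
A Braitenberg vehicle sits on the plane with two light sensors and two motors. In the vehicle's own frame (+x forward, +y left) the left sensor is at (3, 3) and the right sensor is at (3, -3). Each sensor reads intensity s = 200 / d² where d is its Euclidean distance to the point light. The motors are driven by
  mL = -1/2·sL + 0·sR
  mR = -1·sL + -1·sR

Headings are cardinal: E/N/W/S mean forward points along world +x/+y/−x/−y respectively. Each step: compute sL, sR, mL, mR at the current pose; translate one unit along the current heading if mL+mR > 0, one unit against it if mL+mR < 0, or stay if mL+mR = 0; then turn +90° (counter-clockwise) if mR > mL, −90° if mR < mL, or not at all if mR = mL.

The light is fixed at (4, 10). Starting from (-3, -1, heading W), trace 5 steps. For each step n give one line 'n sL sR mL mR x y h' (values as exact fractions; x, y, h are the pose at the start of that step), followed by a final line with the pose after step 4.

0 25/37 50/41 -25/74 -2875/1517 -3 -1 W
1 40/29 200/73 -20/29 -8720/2117 -2 -1 N
2 20/9 100/117 -10/9 -40/13 -2 -2 E
3 200/241 8/13 -100/241 -4528/3133 -3 -2 S
4 25/37 50/41 -25/74 -2875/1517 -3 -1 W
final -2 -1 N

n=0: pose=(-3,-1,W); sL=25/37, sR=50/41; mL=-25/74, mR=-2875/1517; mL+mR=-6775/3034 → advance -1; mR−mL=-4725/3034 → turn -1·90°
n=1: pose=(-2,-1,N); sL=40/29, sR=200/73; mL=-20/29, mR=-8720/2117; mL+mR=-10180/2117 → advance -1; mR−mL=-7260/2117 → turn -1·90°
n=2: pose=(-2,-2,E); sL=20/9, sR=100/117; mL=-10/9, mR=-40/13; mL+mR=-490/117 → advance -1; mR−mL=-230/117 → turn -1·90°
n=3: pose=(-3,-2,S); sL=200/241, sR=8/13; mL=-100/241, mR=-4528/3133; mL+mR=-5828/3133 → advance -1; mR−mL=-3228/3133 → turn -1·90°
n=4: pose=(-3,-1,W); sL=25/37, sR=50/41; mL=-25/74, mR=-2875/1517; mL+mR=-6775/3034 → advance -1; mR−mL=-4725/3034 → turn -1·90°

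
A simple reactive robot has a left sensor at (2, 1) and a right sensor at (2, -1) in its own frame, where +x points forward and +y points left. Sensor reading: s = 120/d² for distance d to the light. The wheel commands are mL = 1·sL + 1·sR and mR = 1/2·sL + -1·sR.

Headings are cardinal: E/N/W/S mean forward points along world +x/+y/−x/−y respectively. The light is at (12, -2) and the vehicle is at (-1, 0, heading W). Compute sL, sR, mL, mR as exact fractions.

60/113 20/39 4600/4407 -1090/4407

left sensor world pos  = (-3, -1); dL² = 226
right sensor world pos = (-3, 1); dR² = 234
sL = 120/226 = 60/113
sR = 120/234 = 20/39
mL = 1·sL + 1·sR = 4600/4407
mR = 1/2·sL + -1·sR = -1090/4407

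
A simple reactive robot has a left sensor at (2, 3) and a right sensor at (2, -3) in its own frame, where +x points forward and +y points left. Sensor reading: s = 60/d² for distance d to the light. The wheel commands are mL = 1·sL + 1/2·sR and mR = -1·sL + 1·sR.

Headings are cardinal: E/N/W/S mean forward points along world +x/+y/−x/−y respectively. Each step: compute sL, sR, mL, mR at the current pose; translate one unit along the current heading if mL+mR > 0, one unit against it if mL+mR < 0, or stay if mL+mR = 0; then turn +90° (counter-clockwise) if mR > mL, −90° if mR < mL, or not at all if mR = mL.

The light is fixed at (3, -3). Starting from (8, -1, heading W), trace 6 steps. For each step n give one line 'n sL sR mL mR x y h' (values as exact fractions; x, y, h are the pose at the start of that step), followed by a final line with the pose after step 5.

0 6 30/17 117/17 -72/17 8 -1 W
1 60/17 12/13 882/221 -576/221 7 -1 N
2 5/6 5/3 5/3 5/6 7 0 E
3 12/13 12 90/13 144/13 8 0 S
4 30/37 6/5 261/185 72/185 8 -1 E
5 20/27 20/3 110/27 160/27 9 -1 S
final 9 -2 E

n=0: pose=(8,-1,W); sL=6, sR=30/17; mL=117/17, mR=-72/17; mL+mR=45/17 → advance +1; mR−mL=-189/17 → turn -1·90°
n=1: pose=(7,-1,N); sL=60/17, sR=12/13; mL=882/221, mR=-576/221; mL+mR=18/13 → advance +1; mR−mL=-1458/221 → turn -1·90°
n=2: pose=(7,0,E); sL=5/6, sR=5/3; mL=5/3, mR=5/6; mL+mR=5/2 → advance +1; mR−mL=-5/6 → turn -1·90°
n=3: pose=(8,0,S); sL=12/13, sR=12; mL=90/13, mR=144/13; mL+mR=18 → advance +1; mR−mL=54/13 → turn +1·90°
n=4: pose=(8,-1,E); sL=30/37, sR=6/5; mL=261/185, mR=72/185; mL+mR=9/5 → advance +1; mR−mL=-189/185 → turn -1·90°
n=5: pose=(9,-1,S); sL=20/27, sR=20/3; mL=110/27, mR=160/27; mL+mR=10 → advance +1; mR−mL=50/27 → turn +1·90°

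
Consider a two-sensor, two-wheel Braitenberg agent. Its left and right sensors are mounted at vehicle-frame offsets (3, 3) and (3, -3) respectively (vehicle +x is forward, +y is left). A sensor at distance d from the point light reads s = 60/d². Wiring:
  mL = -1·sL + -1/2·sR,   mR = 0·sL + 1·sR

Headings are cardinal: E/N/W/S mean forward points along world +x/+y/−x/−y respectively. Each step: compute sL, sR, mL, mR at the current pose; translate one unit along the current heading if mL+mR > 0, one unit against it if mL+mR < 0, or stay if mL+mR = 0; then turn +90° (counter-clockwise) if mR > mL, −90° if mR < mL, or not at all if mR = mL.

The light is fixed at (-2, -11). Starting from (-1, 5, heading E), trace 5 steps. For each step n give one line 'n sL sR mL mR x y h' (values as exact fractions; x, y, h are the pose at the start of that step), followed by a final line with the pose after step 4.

n=0: pose=(-1,5,E); sL=60/377, sR=12/37; mL=-4482/13949, mR=12/37; mL+mR=42/13949 → advance +1; mR−mL=9006/13949 → turn +1·90°
n=1: pose=(0,5,N); sL=30/181, sR=30/193; mL=-8505/34933, mR=30/193; mL+mR=-3075/34933 → advance -1; mR−mL=13935/34933 → turn +1·90°
n=2: pose=(0,4,W); sL=12/29, sR=12/65; mL=-954/1885, mR=12/65; mL+mR=-606/1885 → advance -1; mR−mL=1302/1885 → turn +1·90°
n=3: pose=(1,4,S); sL=1/3, sR=5/12; mL=-13/24, mR=5/12; mL+mR=-1/8 → advance -1; mR−mL=23/24 → turn +1·90°
n=4: pose=(1,5,E); sL=60/397, sR=12/41; mL=-4842/16277, mR=12/41; mL+mR=-78/16277 → advance -1; mR−mL=9606/16277 → turn +1·90°

0 60/377 12/37 -4482/13949 12/37 -1 5 E
1 30/181 30/193 -8505/34933 30/193 0 5 N
2 12/29 12/65 -954/1885 12/65 0 4 W
3 1/3 5/12 -13/24 5/12 1 4 S
4 60/397 12/41 -4842/16277 12/41 1 5 E
final 0 5 N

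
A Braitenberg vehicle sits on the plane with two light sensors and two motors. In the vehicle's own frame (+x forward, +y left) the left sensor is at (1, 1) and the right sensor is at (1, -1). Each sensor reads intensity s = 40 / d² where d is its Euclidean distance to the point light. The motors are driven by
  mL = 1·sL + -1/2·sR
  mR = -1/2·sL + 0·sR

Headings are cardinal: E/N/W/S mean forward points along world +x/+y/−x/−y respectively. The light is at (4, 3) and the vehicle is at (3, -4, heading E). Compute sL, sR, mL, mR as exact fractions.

10/9 5/8 115/144 -5/9

left sensor world pos  = (4, -3); dL² = 36
right sensor world pos = (4, -5); dR² = 64
sL = 40/36 = 10/9
sR = 40/64 = 5/8
mL = 1·sL + -1/2·sR = 115/144
mR = -1/2·sL + 0·sR = -5/9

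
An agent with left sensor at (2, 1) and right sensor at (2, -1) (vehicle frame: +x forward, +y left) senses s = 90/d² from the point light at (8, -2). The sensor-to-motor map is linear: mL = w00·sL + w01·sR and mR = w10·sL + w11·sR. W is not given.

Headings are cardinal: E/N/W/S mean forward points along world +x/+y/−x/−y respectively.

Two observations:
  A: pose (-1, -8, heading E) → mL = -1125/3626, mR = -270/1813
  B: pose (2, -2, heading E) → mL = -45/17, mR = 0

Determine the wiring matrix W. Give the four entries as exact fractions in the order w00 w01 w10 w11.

obs A: pose=(-1,-8,E) → sL=45/37, sR=45/49, mL=-1125/3626, mR=-270/1813
obs B: pose=(2,-2,E) → sL=90/17, sR=90/17, mL=-45/17, mR=0
sensor matrix S = [[45/37, 45/49], [90/17, 90/17]]; det S = 48600/30821
solve [mL_A; mL_B] = S·[w00; w01] and [mR_A; mR_B] = S·[w10; w11]:
  w00 = 1/2, w01 = -1, w10 = -1/2, w11 = 1/2

1/2 -1 -1/2 1/2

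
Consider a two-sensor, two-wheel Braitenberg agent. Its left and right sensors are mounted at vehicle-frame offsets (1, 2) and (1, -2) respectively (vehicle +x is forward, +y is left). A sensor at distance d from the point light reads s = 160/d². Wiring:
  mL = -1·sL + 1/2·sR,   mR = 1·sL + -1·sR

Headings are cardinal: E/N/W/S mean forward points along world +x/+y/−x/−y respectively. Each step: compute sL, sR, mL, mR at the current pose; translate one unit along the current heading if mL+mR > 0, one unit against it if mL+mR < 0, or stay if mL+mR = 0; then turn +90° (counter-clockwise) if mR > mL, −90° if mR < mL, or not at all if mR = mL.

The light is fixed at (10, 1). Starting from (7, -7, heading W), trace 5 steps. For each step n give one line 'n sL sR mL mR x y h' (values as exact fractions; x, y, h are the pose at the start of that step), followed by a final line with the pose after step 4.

0 40/29 40/13 60/377 -640/377 7 -7 W
1 32/13 160/49 -528/637 -512/637 8 -7 N
2 16/13 80/29 56/377 -576/377 8 -8 W
3 160/73 32/13 -912/949 -256/949 9 -8 N
4 40/37 40/17 60/629 -800/629 9 -9 W
final 10 -9 N

n=0: pose=(7,-7,W); sL=40/29, sR=40/13; mL=60/377, mR=-640/377; mL+mR=-20/13 → advance -1; mR−mL=-700/377 → turn -1·90°
n=1: pose=(8,-7,N); sL=32/13, sR=160/49; mL=-528/637, mR=-512/637; mL+mR=-80/49 → advance -1; mR−mL=16/637 → turn +1·90°
n=2: pose=(8,-8,W); sL=16/13, sR=80/29; mL=56/377, mR=-576/377; mL+mR=-40/29 → advance -1; mR−mL=-632/377 → turn -1·90°
n=3: pose=(9,-8,N); sL=160/73, sR=32/13; mL=-912/949, mR=-256/949; mL+mR=-16/13 → advance -1; mR−mL=656/949 → turn +1·90°
n=4: pose=(9,-9,W); sL=40/37, sR=40/17; mL=60/629, mR=-800/629; mL+mR=-20/17 → advance -1; mR−mL=-860/629 → turn -1·90°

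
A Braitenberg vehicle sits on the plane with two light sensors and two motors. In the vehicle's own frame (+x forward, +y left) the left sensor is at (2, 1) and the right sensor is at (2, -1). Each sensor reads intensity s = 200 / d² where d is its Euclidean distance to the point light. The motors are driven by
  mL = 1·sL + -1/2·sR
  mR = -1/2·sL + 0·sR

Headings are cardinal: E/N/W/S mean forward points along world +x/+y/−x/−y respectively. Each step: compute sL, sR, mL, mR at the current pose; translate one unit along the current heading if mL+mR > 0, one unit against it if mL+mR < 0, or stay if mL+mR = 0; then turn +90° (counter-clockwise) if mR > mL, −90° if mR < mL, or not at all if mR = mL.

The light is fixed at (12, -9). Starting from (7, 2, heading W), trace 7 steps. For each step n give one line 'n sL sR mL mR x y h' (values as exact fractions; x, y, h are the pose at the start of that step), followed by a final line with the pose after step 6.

0 200/149 200/193 23700/28757 -100/149 7 2 W
1 100/109 100/97 4250/10573 -50/109 6 2 N
2 200/137 200/97 5700/13289 -100/137 6 1 E
3 2 25/16 39/32 -1 5 1 S
4 40/29 200/181 4340/5249 -20/29 5 0 W
5 100/101 20/17 690/1717 -50/101 4 0 N
6 200/117 40/17 1060/1989 -100/117 4 -1 E
final 3 -1 S

n=0: pose=(7,2,W); sL=200/149, sR=200/193; mL=23700/28757, mR=-100/149; mL+mR=4400/28757 → advance +1; mR−mL=-43000/28757 → turn -1·90°
n=1: pose=(6,2,N); sL=100/109, sR=100/97; mL=4250/10573, mR=-50/109; mL+mR=-600/10573 → advance -1; mR−mL=-9100/10573 → turn -1·90°
n=2: pose=(6,1,E); sL=200/137, sR=200/97; mL=5700/13289, mR=-100/137; mL+mR=-4000/13289 → advance -1; mR−mL=-15400/13289 → turn -1·90°
n=3: pose=(5,1,S); sL=2, sR=25/16; mL=39/32, mR=-1; mL+mR=7/32 → advance +1; mR−mL=-71/32 → turn -1·90°
n=4: pose=(5,0,W); sL=40/29, sR=200/181; mL=4340/5249, mR=-20/29; mL+mR=720/5249 → advance +1; mR−mL=-7960/5249 → turn -1·90°
n=5: pose=(4,0,N); sL=100/101, sR=20/17; mL=690/1717, mR=-50/101; mL+mR=-160/1717 → advance -1; mR−mL=-1540/1717 → turn -1·90°
n=6: pose=(4,-1,E); sL=200/117, sR=40/17; mL=1060/1989, mR=-100/117; mL+mR=-640/1989 → advance -1; mR−mL=-920/663 → turn -1·90°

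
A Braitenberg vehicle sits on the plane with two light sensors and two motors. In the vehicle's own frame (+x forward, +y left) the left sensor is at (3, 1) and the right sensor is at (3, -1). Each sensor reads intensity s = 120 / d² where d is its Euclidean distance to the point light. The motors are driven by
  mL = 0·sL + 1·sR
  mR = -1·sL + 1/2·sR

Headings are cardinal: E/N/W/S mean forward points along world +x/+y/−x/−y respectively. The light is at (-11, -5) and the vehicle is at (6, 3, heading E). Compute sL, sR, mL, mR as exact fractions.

120/481 120/449 120/449 -25020/215969

left sensor world pos  = (9, 4); dL² = 481
right sensor world pos = (9, 2); dR² = 449
sL = 120/481 = 120/481
sR = 120/449 = 120/449
mL = 0·sL + 1·sR = 120/449
mR = -1·sL + 1/2·sR = -25020/215969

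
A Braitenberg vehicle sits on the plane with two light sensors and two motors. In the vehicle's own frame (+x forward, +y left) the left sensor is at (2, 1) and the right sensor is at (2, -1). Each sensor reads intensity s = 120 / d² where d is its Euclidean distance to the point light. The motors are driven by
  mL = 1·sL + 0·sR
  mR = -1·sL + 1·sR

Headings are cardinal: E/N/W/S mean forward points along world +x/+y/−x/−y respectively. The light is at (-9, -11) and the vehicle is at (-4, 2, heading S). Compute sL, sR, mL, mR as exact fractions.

left sensor world pos  = (-3, 0); dL² = 157
right sensor world pos = (-5, 0); dR² = 137
sL = 120/157 = 120/157
sR = 120/137 = 120/137
mL = 1·sL + 0·sR = 120/157
mR = -1·sL + 1·sR = 2400/21509

120/157 120/137 120/157 2400/21509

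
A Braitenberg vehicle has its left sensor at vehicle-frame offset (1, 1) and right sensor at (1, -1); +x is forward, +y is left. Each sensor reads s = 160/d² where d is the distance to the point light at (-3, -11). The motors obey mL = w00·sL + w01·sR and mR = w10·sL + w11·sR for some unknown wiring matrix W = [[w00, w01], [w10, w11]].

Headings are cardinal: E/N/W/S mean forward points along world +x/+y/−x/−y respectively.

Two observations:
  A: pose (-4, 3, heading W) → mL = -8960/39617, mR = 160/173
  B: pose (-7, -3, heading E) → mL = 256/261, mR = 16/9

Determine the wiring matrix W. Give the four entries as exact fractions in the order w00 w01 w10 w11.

obs A: pose=(-4,3,W) → sL=160/173, sR=160/229, mL=-8960/39617, mR=160/173
obs B: pose=(-7,-3,E) → sL=16/9, sR=80/29, mL=256/261, mR=16/9
sensor matrix S = [[160/173, 160/229], [16/9, 80/29]]; det S = 13537280/10340037
solve [mL_A; mL_B] = S·[w00; w01] and [mR_A; mR_B] = S·[w10; w11]:
  w00 = -1, w01 = 1, w10 = 1, w11 = 0

-1 1 1 0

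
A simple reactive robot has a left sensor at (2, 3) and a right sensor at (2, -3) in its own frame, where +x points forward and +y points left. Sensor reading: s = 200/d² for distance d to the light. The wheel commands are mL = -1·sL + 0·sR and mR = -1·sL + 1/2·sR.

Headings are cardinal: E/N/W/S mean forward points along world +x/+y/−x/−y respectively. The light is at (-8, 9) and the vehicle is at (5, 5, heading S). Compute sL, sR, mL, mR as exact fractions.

50/73 25/17 -50/73 125/2482

left sensor world pos  = (8, 3); dL² = 292
right sensor world pos = (2, 3); dR² = 136
sL = 200/292 = 50/73
sR = 200/136 = 25/17
mL = -1·sL + 0·sR = -50/73
mR = -1·sL + 1/2·sR = 125/2482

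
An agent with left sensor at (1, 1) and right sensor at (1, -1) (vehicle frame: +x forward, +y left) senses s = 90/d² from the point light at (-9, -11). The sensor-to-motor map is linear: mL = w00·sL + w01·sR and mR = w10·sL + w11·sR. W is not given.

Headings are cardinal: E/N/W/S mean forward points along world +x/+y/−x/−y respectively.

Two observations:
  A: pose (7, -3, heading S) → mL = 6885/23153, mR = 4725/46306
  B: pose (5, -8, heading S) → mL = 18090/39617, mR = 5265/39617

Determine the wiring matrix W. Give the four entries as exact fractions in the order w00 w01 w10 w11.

1/2 1/2 1 -1/2

obs A: pose=(7,-3,S) → sL=45/169, sR=45/137, mL=6885/23153, mR=4725/46306
obs B: pose=(5,-8,S) → sL=90/229, sR=90/173, mL=18090/39617, mR=5265/39617
sensor matrix S = [[45/169, 45/137], [90/229, 90/173]]; det S = 8650800/917252401
solve [mL_A; mL_B] = S·[w00; w01] and [mR_A; mR_B] = S·[w10; w11]:
  w00 = 1/2, w01 = 1/2, w10 = 1, w11 = -1/2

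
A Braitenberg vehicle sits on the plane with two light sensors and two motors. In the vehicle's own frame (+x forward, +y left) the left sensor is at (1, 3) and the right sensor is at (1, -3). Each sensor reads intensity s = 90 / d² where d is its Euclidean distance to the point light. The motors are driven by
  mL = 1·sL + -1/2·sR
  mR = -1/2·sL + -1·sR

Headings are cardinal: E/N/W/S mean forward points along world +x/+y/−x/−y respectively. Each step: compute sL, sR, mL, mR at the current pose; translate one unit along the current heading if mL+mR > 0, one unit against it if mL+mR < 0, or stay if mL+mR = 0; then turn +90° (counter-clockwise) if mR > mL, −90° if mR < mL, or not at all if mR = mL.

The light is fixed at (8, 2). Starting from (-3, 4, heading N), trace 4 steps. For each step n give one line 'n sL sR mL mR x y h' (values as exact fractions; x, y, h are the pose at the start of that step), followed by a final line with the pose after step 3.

0 18/41 90/73 -531/2993 -4347/2993 -3 4 N
1 45/58 45/52 1035/3016 -945/754 -3 3 E
2 10/9 2/5 41/45 -43/45 -4 3 S
3 9/17 45/97 981/3298 -2403/3298 -4 4 W
final -3 4 N

n=0: pose=(-3,4,N); sL=18/41, sR=90/73; mL=-531/2993, mR=-4347/2993; mL+mR=-4878/2993 → advance -1; mR−mL=-3816/2993 → turn -1·90°
n=1: pose=(-3,3,E); sL=45/58, sR=45/52; mL=1035/3016, mR=-945/754; mL+mR=-2745/3016 → advance -1; mR−mL=-4815/3016 → turn -1·90°
n=2: pose=(-4,3,S); sL=10/9, sR=2/5; mL=41/45, mR=-43/45; mL+mR=-2/45 → advance -1; mR−mL=-28/15 → turn -1·90°
n=3: pose=(-4,4,W); sL=9/17, sR=45/97; mL=981/3298, mR=-2403/3298; mL+mR=-711/1649 → advance -1; mR−mL=-1692/1649 → turn -1·90°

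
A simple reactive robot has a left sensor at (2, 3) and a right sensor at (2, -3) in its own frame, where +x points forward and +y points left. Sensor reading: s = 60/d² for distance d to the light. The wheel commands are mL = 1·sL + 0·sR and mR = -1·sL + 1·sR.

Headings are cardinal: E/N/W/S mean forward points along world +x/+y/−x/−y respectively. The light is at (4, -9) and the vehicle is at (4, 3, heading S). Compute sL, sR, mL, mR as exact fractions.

60/109 60/109 60/109 0

left sensor world pos  = (7, 1); dL² = 109
right sensor world pos = (1, 1); dR² = 109
sL = 60/109 = 60/109
sR = 60/109 = 60/109
mL = 1·sL + 0·sR = 60/109
mR = -1·sL + 1·sR = 0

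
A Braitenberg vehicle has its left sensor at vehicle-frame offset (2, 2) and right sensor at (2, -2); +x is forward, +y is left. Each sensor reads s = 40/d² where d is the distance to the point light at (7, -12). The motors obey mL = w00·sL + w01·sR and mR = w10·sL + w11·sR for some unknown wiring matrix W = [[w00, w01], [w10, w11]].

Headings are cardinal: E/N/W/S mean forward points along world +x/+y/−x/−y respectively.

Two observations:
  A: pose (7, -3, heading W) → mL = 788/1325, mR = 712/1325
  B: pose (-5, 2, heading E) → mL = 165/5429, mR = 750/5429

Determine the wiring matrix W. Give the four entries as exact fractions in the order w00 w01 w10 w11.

1 -1/2 1/2 1/2

obs A: pose=(7,-3,W) → sL=40/53, sR=8/25, mL=788/1325, mR=712/1325
obs B: pose=(-5,2,E) → sL=10/89, sR=10/61, mL=165/5429, mR=750/5429
sensor matrix S = [[40/53, 8/25], [10/89, 10/61]]; det S = 126272/1438685
solve [mL_A; mL_B] = S·[w00; w01] and [mR_A; mR_B] = S·[w10; w11]:
  w00 = 1, w01 = -1/2, w10 = 1/2, w11 = 1/2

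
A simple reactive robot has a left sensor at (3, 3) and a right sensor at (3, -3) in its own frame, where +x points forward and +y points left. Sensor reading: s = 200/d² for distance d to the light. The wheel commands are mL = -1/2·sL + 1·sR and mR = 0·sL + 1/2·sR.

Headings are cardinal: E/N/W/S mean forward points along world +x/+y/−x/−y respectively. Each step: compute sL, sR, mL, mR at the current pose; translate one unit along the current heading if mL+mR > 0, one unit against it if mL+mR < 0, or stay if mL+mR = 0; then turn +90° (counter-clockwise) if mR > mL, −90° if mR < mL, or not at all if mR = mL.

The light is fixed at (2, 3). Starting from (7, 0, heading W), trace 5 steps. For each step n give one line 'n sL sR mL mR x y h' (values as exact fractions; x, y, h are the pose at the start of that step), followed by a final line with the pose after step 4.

0 5 50 95/2 25 7 0 W
1 200 200/49 -4700/49 100/49 6 0 N
2 4 100 98 50 6 -1 W
3 200 200/37 -3500/37 100/37 5 -1 N
4 25/8 50 775/16 25 5 -2 W
final 4 -2 N

n=0: pose=(7,0,W); sL=5, sR=50; mL=95/2, mR=25; mL+mR=145/2 → advance +1; mR−mL=-45/2 → turn -1·90°
n=1: pose=(6,0,N); sL=200, sR=200/49; mL=-4700/49, mR=100/49; mL+mR=-4600/49 → advance -1; mR−mL=4800/49 → turn +1·90°
n=2: pose=(6,-1,W); sL=4, sR=100; mL=98, mR=50; mL+mR=148 → advance +1; mR−mL=-48 → turn -1·90°
n=3: pose=(5,-1,N); sL=200, sR=200/37; mL=-3500/37, mR=100/37; mL+mR=-3400/37 → advance -1; mR−mL=3600/37 → turn +1·90°
n=4: pose=(5,-2,W); sL=25/8, sR=50; mL=775/16, mR=25; mL+mR=1175/16 → advance +1; mR−mL=-375/16 → turn -1·90°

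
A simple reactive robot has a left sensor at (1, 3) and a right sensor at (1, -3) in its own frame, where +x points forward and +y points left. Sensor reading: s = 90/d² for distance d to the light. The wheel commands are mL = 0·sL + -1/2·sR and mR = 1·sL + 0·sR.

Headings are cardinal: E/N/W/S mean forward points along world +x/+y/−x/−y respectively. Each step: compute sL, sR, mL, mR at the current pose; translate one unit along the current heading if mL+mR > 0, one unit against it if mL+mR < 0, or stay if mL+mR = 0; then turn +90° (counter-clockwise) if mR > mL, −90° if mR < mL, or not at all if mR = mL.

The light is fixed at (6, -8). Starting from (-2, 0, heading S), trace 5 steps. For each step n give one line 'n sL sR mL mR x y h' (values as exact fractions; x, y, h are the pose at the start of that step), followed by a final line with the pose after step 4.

0 45/37 9/17 -9/34 45/37 -2 0 S
1 90/149 18/13 -9/13 90/149 -2 -1 E
2 45/104 9/10 -9/20 45/104 -3 -1 N
3 90/109 90/181 -45/181 90/109 -3 -2 W
4 45/37 45/97 -45/194 45/37 -4 -2 S
final -4 -3 E

n=0: pose=(-2,0,S); sL=45/37, sR=9/17; mL=-9/34, mR=45/37; mL+mR=1197/1258 → advance +1; mR−mL=1863/1258 → turn +1·90°
n=1: pose=(-2,-1,E); sL=90/149, sR=18/13; mL=-9/13, mR=90/149; mL+mR=-171/1937 → advance -1; mR−mL=2511/1937 → turn +1·90°
n=2: pose=(-3,-1,N); sL=45/104, sR=9/10; mL=-9/20, mR=45/104; mL+mR=-9/520 → advance -1; mR−mL=459/520 → turn +1·90°
n=3: pose=(-3,-2,W); sL=90/109, sR=90/181; mL=-45/181, mR=90/109; mL+mR=11385/19729 → advance +1; mR−mL=21195/19729 → turn +1·90°
n=4: pose=(-4,-2,S); sL=45/37, sR=45/97; mL=-45/194, mR=45/37; mL+mR=7065/7178 → advance +1; mR−mL=10395/7178 → turn +1·90°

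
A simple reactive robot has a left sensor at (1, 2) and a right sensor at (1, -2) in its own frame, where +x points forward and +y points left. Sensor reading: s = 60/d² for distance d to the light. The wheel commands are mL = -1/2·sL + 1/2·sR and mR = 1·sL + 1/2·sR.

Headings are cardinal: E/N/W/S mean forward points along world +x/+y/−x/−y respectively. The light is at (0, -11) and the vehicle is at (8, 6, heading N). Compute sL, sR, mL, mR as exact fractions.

left sensor world pos  = (6, 7); dL² = 360
right sensor world pos = (10, 7); dR² = 424
sL = 60/360 = 1/6
sR = 60/424 = 15/106
mL = -1/2·sL + 1/2·sR = -2/159
mR = 1·sL + 1/2·sR = 151/636

1/6 15/106 -2/159 151/636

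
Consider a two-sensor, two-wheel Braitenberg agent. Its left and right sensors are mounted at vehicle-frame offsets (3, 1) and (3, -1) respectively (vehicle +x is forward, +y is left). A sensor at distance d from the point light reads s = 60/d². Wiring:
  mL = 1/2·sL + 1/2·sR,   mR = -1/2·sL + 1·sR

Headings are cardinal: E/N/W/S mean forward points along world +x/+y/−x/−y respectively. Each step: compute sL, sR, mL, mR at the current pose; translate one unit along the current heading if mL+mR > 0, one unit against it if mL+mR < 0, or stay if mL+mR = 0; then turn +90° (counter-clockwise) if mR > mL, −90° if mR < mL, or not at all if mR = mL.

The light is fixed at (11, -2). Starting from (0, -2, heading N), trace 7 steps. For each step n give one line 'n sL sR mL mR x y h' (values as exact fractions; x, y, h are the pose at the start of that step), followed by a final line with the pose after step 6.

0 20/51 60/109 2620/5559 1970/5559 0 -2 N
1 15/17 15/16 495/544 135/272 0 -1 E
2 12/17 12/25 252/425 54/425 1 -1 S
3 6/17 6/17 6/17 3/17 1 -2 W
4 20/51 60/109 2620/5559 1970/5559 0 -2 N
5 15/17 15/16 495/544 135/272 0 -1 E
6 12/17 12/25 252/425 54/425 1 -1 S
final 1 -2 W

n=0: pose=(0,-2,N); sL=20/51, sR=60/109; mL=2620/5559, mR=1970/5559; mL+mR=90/109 → advance +1; mR−mL=-650/5559 → turn -1·90°
n=1: pose=(0,-1,E); sL=15/17, sR=15/16; mL=495/544, mR=135/272; mL+mR=45/32 → advance +1; mR−mL=-225/544 → turn -1·90°
n=2: pose=(1,-1,S); sL=12/17, sR=12/25; mL=252/425, mR=54/425; mL+mR=18/25 → advance +1; mR−mL=-198/425 → turn -1·90°
n=3: pose=(1,-2,W); sL=6/17, sR=6/17; mL=6/17, mR=3/17; mL+mR=9/17 → advance +1; mR−mL=-3/17 → turn -1·90°
n=4: pose=(0,-2,N); sL=20/51, sR=60/109; mL=2620/5559, mR=1970/5559; mL+mR=90/109 → advance +1; mR−mL=-650/5559 → turn -1·90°
n=5: pose=(0,-1,E); sL=15/17, sR=15/16; mL=495/544, mR=135/272; mL+mR=45/32 → advance +1; mR−mL=-225/544 → turn -1·90°
n=6: pose=(1,-1,S); sL=12/17, sR=12/25; mL=252/425, mR=54/425; mL+mR=18/25 → advance +1; mR−mL=-198/425 → turn -1·90°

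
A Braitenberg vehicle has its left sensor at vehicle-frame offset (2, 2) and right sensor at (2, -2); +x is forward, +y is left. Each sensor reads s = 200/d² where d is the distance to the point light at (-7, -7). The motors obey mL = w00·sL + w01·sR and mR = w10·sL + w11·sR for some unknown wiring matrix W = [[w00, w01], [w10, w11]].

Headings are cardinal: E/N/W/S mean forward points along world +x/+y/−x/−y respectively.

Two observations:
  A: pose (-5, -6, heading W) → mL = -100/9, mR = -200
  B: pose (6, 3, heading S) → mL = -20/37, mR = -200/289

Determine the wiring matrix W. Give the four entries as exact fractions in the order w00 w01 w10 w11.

obs A: pose=(-5,-6,W) → sL=200, sR=200/9, mL=-100/9, mR=-200
obs B: pose=(6,3,S) → sL=200/289, sR=40/37, mL=-20/37, mR=-200/289
sensor matrix S = [[200, 200/9], [200/289, 40/37]]; det S = 19328000/96237
solve [mL_A; mL_B] = S·[w00; w01] and [mR_A; mR_B] = S·[w10; w11]:
  w00 = 0, w01 = -1/2, w10 = -1, w11 = 0

0 -1/2 -1 0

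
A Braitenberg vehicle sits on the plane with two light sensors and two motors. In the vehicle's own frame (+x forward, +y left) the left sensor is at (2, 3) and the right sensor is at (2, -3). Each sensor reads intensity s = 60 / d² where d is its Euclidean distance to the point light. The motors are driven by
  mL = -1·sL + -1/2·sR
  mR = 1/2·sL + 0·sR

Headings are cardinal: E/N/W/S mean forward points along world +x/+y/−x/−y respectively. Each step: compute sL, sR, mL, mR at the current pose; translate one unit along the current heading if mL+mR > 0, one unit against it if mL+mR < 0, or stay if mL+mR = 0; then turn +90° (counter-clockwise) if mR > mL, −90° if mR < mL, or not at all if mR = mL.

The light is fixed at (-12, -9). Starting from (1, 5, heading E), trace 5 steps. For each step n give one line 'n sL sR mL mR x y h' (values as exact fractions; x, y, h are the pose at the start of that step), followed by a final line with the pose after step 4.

0 30/257 30/173 -9045/44461 15/257 1 5 E
1 60/337 60/481 -38970/162097 30/337 0 5 N
2 3/10 15/89 -171/445 3/20 0 4 W
3 60/377 60/221 -1890/6409 30/377 1 4 S
4 30/257 30/173 -9045/44461 15/257 1 5 E
final 0 5 N

n=0: pose=(1,5,E); sL=30/257, sR=30/173; mL=-9045/44461, mR=15/257; mL+mR=-6450/44461 → advance -1; mR−mL=11640/44461 → turn +1·90°
n=1: pose=(0,5,N); sL=60/337, sR=60/481; mL=-38970/162097, mR=30/337; mL+mR=-24540/162097 → advance -1; mR−mL=53400/162097 → turn +1·90°
n=2: pose=(0,4,W); sL=3/10, sR=15/89; mL=-171/445, mR=3/20; mL+mR=-417/1780 → advance -1; mR−mL=951/1780 → turn +1·90°
n=3: pose=(1,4,S); sL=60/377, sR=60/221; mL=-1890/6409, mR=30/377; mL+mR=-1380/6409 → advance -1; mR−mL=2400/6409 → turn +1·90°
n=4: pose=(1,5,E); sL=30/257, sR=30/173; mL=-9045/44461, mR=15/257; mL+mR=-6450/44461 → advance -1; mR−mL=11640/44461 → turn +1·90°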